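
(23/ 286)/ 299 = 1/ 3718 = 0.00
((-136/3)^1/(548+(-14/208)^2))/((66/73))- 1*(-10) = 5814254206/586794483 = 9.91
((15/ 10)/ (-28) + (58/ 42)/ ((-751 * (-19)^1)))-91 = -218272661/ 2397192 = -91.05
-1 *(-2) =2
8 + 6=14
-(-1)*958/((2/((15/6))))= 2395/2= 1197.50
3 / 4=0.75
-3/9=-0.33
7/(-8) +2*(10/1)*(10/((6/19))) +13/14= 106409/168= 633.39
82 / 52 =41 / 26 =1.58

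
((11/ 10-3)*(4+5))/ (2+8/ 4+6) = -171/ 100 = -1.71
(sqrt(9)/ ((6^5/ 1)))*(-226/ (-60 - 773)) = 113/ 1079568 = 0.00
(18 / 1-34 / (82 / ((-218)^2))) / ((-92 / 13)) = 5246605 / 1886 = 2781.87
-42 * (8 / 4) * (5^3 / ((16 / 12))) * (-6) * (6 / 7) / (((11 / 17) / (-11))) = -688500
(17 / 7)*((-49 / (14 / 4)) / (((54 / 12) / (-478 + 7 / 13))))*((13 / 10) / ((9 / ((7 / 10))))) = 246211 / 675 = 364.76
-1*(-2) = 2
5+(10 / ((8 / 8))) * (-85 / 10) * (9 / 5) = -148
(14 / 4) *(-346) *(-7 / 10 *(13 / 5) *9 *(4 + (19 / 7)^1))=6659289 / 50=133185.78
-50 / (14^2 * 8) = -0.03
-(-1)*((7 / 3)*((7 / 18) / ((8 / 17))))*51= 14161 / 144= 98.34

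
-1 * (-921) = 921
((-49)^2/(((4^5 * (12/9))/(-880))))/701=-396165/179456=-2.21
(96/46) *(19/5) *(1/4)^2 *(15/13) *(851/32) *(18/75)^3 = 170829/812500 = 0.21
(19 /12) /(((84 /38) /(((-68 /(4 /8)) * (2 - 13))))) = 67507 /63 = 1071.54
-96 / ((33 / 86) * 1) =-2752 / 11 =-250.18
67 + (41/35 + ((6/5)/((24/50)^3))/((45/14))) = 3245381/45360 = 71.55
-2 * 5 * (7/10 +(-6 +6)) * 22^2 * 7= -23716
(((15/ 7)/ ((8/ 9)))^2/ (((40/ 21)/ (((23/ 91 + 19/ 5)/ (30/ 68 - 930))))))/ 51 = -112023/ 429490880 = -0.00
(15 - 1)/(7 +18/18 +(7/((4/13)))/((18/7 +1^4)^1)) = 1400/1437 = 0.97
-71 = -71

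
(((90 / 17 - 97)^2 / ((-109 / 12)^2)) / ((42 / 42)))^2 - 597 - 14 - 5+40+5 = 9818.81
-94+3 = -91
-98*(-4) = 392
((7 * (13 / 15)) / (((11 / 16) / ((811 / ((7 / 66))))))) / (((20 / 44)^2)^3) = 597682163936 / 78125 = 7650331.70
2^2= 4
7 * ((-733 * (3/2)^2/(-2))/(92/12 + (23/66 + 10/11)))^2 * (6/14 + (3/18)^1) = 394947711675/11101472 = 35576.16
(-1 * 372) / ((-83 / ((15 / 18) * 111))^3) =588841125 / 1143574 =514.91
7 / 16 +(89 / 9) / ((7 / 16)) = 23.04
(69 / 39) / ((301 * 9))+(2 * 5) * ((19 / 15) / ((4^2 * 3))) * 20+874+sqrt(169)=6982971 / 7826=892.28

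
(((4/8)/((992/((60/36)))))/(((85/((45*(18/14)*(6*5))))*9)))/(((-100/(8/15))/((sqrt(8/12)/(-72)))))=sqrt(6)/21248640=0.00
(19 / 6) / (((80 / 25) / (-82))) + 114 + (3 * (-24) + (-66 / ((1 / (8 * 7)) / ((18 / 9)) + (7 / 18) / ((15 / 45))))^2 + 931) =30284473073 / 7489200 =4043.75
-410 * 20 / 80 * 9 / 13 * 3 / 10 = -1107 / 52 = -21.29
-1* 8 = -8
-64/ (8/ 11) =-88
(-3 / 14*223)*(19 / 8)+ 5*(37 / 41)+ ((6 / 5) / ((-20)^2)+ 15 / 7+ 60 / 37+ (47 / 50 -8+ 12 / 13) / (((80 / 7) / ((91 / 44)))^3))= -2437218731947658271 / 23156963737600000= -105.25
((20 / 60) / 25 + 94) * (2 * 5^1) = 14102 / 15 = 940.13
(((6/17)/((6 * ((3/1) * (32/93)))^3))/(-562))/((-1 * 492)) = 29791/5545015640064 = 0.00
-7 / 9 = -0.78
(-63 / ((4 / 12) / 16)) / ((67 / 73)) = -220752 / 67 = -3294.81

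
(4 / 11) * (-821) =-3284 / 11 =-298.55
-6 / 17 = -0.35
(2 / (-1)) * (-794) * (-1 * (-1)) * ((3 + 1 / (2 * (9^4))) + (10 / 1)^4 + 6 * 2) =15903820.12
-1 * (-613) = 613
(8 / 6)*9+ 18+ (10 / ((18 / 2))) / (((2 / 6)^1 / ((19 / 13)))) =1360 / 39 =34.87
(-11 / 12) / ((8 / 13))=-143 / 96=-1.49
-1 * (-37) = 37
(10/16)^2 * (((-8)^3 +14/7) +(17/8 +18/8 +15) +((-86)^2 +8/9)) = 12431275/4608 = 2697.76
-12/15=-4/5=-0.80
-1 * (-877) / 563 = 1.56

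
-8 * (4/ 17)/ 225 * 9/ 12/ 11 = -8/ 14025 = -0.00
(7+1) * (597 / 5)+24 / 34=81252 / 85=955.91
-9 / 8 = -1.12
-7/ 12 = -0.58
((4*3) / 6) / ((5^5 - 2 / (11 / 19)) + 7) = 0.00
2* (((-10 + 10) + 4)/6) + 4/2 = 10/3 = 3.33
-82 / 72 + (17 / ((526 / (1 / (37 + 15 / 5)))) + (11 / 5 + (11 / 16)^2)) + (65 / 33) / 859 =1.54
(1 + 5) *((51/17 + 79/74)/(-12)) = -301/148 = -2.03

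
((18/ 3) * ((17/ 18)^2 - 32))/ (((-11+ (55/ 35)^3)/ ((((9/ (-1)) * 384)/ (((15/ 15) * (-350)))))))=7901936/ 30525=258.87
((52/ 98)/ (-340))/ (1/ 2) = -13/ 4165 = -0.00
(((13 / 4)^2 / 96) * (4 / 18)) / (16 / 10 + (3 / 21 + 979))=0.00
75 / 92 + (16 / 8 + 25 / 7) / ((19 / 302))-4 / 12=3268417 / 36708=89.04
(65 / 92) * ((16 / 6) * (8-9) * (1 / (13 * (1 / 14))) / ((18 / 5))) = -0.56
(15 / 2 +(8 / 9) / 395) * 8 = 213364 / 3555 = 60.02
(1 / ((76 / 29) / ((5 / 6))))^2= 21025 / 207936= 0.10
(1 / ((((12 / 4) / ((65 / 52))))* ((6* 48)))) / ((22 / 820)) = 1025 / 19008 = 0.05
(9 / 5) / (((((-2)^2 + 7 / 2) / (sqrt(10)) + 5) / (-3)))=-0.73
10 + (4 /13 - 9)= 17 /13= 1.31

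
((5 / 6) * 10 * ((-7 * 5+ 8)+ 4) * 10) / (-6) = 2875 / 9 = 319.44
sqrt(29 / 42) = sqrt(1218) / 42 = 0.83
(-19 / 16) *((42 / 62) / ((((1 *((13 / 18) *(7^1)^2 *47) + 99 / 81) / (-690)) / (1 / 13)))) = 137655 / 5366348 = 0.03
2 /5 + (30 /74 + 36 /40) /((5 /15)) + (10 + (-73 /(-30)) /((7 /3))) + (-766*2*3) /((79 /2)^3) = 1951786230 /127697101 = 15.28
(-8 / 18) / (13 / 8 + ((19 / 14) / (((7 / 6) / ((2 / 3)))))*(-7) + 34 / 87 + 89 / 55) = 357280 / 1442631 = 0.25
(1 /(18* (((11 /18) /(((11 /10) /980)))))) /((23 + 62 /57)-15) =57 /5076400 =0.00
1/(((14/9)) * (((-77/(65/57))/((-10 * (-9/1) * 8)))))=-70200/10241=-6.85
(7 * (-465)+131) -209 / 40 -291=-136809 / 40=-3420.22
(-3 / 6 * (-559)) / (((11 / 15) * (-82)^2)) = 8385 / 147928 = 0.06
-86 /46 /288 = -43 /6624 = -0.01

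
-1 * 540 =-540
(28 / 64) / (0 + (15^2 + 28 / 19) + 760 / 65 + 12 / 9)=5187 / 2839504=0.00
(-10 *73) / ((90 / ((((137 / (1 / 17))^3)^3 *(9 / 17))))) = -8657636260905813630138910628561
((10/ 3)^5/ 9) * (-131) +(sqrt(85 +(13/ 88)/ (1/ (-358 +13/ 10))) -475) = -14138825/ 2187 +sqrt(1563595)/ 220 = -6459.26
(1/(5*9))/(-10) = -1/450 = -0.00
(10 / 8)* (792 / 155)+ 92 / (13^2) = 36314 / 5239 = 6.93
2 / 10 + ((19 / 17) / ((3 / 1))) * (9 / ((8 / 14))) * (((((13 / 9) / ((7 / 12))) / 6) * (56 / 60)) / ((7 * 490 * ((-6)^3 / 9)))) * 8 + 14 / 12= 768319 / 562275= 1.37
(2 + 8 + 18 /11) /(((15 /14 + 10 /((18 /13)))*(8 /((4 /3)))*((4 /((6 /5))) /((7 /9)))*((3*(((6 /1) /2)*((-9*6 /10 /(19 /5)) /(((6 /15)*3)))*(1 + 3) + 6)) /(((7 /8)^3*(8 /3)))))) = -16807 /4247100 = -0.00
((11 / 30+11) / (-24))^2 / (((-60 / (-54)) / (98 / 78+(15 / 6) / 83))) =968504449 / 3729024000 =0.26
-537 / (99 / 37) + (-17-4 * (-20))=-4544 / 33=-137.70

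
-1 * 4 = -4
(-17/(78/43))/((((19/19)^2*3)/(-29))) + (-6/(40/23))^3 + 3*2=51976447/936000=55.53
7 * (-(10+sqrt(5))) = -70 - 7 * sqrt(5) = -85.65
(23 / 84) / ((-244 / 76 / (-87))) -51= -74435 / 1708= -43.58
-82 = -82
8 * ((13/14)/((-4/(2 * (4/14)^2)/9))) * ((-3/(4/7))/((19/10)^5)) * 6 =3.47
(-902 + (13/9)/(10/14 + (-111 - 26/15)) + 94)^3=-23177263798880588620007/43934661973656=-527539367.73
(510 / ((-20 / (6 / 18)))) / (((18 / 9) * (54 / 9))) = -17 / 24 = -0.71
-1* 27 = -27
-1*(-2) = 2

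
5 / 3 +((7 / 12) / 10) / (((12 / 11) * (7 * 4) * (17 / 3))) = 18137 / 10880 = 1.67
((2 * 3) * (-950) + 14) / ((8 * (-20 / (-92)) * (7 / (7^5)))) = -156998989 / 20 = -7849949.45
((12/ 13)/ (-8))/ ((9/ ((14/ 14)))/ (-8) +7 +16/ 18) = -108/ 6331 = -0.02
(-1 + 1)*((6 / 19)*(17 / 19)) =0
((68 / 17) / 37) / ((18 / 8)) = 0.05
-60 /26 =-30 /13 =-2.31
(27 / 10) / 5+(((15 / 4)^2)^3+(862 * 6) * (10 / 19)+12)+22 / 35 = 75126069533 / 13619200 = 5516.19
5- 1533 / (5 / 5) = -1528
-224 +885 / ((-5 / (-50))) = 8626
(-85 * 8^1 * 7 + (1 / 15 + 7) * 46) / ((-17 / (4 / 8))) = 33262 / 255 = 130.44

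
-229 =-229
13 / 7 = 1.86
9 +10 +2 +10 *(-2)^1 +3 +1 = 5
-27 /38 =-0.71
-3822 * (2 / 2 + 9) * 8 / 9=-101920 / 3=-33973.33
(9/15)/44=3/220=0.01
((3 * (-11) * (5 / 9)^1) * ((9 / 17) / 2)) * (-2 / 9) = 55 / 51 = 1.08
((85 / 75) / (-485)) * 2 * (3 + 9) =-136 / 2425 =-0.06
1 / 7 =0.14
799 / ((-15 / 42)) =-11186 / 5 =-2237.20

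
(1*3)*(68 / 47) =204 / 47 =4.34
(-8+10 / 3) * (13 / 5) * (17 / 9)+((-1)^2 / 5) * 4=-22.12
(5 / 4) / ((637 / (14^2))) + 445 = 5790 / 13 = 445.38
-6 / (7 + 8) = -2 / 5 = -0.40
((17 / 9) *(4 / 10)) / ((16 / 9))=17 / 40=0.42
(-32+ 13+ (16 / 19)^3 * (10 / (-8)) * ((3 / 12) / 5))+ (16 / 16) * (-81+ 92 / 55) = -37107552 / 377245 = -98.36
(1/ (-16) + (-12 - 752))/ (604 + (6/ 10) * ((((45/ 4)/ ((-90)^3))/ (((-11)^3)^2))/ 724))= -105839387470575000/ 83667226218047999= -1.27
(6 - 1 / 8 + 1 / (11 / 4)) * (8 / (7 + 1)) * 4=549 / 22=24.95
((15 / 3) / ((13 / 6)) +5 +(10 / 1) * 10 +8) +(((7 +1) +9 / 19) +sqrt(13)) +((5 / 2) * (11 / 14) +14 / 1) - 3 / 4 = sqrt(13) +480647 / 3458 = 142.60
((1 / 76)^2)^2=1 / 33362176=0.00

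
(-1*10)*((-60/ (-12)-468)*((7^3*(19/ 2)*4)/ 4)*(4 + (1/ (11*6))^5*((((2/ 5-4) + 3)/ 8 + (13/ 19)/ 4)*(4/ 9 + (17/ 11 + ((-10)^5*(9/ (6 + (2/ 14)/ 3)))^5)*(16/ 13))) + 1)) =-11071390726785755774581187845227157430019961555/ 106499317609476540859968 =-103957386538226976896199.30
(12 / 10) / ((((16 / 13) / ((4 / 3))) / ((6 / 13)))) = 3 / 5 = 0.60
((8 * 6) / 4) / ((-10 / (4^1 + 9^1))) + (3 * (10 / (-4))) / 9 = -493 / 30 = -16.43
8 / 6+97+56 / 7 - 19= 262 / 3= 87.33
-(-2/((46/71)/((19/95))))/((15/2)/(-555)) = -5254/115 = -45.69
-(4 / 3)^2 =-16 / 9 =-1.78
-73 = -73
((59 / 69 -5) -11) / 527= -1045 / 36363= -0.03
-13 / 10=-1.30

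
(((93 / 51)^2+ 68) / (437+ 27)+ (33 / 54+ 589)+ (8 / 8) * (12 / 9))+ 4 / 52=9275083073 / 15689232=591.18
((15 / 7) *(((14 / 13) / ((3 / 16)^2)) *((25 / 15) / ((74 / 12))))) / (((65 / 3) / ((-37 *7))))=-35840 / 169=-212.07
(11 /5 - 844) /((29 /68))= -1973.88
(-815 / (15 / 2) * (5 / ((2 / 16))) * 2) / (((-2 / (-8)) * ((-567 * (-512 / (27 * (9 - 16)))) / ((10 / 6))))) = 4075 / 108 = 37.73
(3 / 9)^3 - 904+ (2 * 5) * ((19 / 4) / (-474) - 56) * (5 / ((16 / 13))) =-434022167 / 136512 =-3179.37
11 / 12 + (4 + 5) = 119 / 12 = 9.92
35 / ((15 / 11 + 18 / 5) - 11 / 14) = 26950 / 3217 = 8.38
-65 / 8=-8.12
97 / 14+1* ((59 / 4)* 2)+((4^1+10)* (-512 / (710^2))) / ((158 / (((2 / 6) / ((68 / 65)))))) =25895470591 / 710856615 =36.43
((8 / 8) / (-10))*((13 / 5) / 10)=-13 / 500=-0.03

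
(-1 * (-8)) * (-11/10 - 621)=-24884/5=-4976.80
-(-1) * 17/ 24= 17/ 24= 0.71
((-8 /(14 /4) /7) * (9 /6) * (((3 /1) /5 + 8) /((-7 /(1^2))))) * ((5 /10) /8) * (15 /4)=387 /2744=0.14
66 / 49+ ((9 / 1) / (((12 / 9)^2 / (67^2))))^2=6478363756065 / 12544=516451192.29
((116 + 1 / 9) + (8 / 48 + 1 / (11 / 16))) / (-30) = -23311 / 5940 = -3.92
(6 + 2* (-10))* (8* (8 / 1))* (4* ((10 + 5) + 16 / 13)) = -756224 / 13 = -58171.08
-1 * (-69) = 69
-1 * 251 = -251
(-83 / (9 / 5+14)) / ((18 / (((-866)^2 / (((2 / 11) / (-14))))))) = 11982421990 / 711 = 16852914.19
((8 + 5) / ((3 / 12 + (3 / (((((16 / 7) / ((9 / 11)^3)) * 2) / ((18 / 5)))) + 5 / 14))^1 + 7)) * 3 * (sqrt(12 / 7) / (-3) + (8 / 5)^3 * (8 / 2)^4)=254009147392 / 55287725 - 2768480 * sqrt(21) / 6634527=4592.40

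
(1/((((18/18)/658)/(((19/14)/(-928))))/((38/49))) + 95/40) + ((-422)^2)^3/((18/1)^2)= 32101754935850265047/1841616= 17431296717584.05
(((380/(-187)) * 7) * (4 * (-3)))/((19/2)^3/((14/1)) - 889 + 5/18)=-32175360/155976887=-0.21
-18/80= -9/40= -0.22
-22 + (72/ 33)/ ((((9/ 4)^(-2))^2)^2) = 127157699/ 90112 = 1411.11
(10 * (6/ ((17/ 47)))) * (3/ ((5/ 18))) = 30456/ 17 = 1791.53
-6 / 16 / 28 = -3 / 224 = -0.01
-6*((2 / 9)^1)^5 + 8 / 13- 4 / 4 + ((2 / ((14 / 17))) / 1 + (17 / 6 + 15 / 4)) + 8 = 119104781 / 7164612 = 16.62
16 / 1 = 16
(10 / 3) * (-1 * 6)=-20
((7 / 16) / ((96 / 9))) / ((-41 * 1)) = -21 / 20992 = -0.00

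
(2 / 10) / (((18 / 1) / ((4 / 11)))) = 2 / 495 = 0.00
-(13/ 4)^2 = -169/ 16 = -10.56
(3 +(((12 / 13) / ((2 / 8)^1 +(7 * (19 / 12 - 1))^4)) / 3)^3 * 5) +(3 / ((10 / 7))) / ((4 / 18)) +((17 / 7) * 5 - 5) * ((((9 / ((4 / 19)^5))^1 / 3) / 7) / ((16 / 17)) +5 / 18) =2402708684660122652328906612410633 / 304938765720102882387214540800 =7879.32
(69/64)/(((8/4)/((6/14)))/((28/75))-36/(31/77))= -2139/152608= -0.01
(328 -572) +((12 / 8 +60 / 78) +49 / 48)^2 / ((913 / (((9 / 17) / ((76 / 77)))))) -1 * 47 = -1350052862801 / 4639458304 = -290.99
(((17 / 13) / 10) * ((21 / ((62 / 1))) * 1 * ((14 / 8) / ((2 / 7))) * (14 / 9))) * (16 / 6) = 1.13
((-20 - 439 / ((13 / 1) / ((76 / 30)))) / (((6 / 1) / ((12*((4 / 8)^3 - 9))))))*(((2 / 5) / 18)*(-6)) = -730661 / 2925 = -249.80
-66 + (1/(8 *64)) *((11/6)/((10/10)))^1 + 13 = -162805/3072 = -53.00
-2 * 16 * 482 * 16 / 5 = -246784 / 5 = -49356.80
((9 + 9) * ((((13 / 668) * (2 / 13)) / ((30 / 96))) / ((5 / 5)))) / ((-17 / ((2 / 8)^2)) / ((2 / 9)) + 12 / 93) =-1116 / 7919975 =-0.00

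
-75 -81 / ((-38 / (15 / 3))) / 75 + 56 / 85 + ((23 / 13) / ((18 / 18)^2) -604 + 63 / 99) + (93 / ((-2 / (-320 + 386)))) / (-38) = -137419277 / 230945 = -595.03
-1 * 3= -3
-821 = -821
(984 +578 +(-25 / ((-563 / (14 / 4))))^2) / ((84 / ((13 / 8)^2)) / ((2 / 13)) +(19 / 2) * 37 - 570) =-25745888181 / 193351090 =-133.16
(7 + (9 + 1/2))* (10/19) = 165/19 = 8.68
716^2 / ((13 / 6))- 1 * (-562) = 3083242 / 13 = 237172.46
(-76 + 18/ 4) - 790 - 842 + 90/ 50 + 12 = -16897/ 10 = -1689.70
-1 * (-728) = 728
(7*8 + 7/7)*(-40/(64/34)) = -4845/4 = -1211.25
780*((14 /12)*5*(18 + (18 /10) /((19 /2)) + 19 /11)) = 18939830 /209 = 90621.20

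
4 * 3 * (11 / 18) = 22 / 3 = 7.33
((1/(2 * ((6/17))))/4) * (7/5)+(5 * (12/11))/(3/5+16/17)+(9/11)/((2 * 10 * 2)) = 1402553/345840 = 4.06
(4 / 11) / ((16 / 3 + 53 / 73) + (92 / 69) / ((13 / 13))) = 876 / 17809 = 0.05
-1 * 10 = -10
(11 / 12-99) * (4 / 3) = -1177 / 9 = -130.78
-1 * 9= -9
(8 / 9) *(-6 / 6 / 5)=-8 / 45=-0.18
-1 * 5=-5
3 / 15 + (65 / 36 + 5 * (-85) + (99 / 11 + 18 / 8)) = -37057 / 90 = -411.74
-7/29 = -0.24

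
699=699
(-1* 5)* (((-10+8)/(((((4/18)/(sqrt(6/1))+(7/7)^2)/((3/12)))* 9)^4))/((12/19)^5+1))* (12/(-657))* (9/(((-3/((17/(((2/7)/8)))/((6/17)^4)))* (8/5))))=1229882025607927475/199492839673856898048 - 150735916095018625* sqrt(6)/171785500830265662208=0.00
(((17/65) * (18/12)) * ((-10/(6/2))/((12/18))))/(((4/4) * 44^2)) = -51/50336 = -0.00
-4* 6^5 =-31104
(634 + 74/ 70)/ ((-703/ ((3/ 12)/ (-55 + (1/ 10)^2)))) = 37045/ 9020193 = 0.00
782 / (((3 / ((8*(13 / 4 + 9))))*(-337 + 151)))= -38318 / 279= -137.34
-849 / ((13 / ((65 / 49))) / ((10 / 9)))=-14150 / 147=-96.26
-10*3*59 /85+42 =360 /17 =21.18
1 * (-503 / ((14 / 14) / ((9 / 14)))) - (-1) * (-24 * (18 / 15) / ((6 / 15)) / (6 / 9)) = -6039 / 14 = -431.36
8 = 8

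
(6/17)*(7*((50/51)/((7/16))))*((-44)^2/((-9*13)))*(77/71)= -238515200/2400723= -99.35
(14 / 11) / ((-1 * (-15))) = 14 / 165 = 0.08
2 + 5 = 7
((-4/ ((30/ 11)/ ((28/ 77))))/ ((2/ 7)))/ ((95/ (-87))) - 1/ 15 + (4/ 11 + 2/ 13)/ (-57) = 110971/ 67925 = 1.63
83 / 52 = 1.60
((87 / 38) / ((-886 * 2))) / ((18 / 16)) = -29 / 25251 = -0.00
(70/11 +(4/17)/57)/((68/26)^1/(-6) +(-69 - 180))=-441181/17281792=-0.03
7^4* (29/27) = 69629/27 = 2578.85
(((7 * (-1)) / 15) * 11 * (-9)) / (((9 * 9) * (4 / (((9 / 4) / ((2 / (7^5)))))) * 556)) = 1294139 / 266880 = 4.85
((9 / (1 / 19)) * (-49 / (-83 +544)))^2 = 70207641 / 212521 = 330.36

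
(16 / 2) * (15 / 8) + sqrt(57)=sqrt(57) + 15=22.55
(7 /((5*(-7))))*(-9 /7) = 9 /35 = 0.26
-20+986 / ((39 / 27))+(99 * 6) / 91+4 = 4712 / 7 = 673.14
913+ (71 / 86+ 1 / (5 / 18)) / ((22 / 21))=788813 / 860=917.22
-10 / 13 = -0.77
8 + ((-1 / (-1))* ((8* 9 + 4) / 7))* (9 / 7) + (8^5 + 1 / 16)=25707377 / 784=32790.02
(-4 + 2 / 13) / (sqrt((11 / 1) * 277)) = -50 * sqrt(3047) / 39611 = -0.07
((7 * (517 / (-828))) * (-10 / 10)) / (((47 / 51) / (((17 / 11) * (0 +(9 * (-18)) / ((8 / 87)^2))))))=-413426349 / 2944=-140430.15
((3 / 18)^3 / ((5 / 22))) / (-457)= -11 / 246780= -0.00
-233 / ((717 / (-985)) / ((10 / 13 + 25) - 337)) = -928577230 / 9321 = -99622.06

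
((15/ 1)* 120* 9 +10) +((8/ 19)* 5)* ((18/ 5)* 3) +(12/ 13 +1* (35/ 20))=16040585/ 988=16235.41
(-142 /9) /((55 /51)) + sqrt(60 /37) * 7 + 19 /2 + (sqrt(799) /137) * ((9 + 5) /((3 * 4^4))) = -1693 /330 + 7 * sqrt(799) /52608 + 14 * sqrt(555) /37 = 3.79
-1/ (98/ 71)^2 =-5041/ 9604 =-0.52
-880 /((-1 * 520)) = 1.69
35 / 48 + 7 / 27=427 / 432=0.99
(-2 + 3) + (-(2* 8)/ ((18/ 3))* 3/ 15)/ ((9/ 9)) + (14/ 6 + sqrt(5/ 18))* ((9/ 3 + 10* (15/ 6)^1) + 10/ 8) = 39* sqrt(10)/ 8 + 4123/ 60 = 84.13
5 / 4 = 1.25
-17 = -17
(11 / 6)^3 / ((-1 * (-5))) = 1.23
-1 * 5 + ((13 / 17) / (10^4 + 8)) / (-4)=-5.00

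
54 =54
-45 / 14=-3.21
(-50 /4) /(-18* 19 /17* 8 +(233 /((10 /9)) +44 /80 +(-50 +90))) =-850 /6073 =-0.14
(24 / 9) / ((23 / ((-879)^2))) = 89581.57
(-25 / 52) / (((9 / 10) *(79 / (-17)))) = 2125 / 18486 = 0.11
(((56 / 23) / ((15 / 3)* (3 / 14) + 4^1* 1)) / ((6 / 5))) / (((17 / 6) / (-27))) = -105840 / 27761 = -3.81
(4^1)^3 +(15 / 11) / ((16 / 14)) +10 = 6617 / 88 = 75.19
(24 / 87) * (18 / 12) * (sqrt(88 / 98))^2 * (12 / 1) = 6336 / 1421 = 4.46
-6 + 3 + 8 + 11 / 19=106 / 19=5.58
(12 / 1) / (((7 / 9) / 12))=1296 / 7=185.14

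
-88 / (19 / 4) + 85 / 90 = -6013 / 342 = -17.58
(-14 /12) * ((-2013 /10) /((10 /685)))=643489 /40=16087.22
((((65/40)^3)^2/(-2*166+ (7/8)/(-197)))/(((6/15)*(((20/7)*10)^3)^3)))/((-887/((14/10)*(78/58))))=3491805883899279401/150539462684704768000000000000000000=0.00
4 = 4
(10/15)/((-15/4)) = -8/45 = -0.18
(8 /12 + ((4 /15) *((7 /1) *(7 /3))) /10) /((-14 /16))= -1984 /1575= -1.26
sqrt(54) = 3*sqrt(6) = 7.35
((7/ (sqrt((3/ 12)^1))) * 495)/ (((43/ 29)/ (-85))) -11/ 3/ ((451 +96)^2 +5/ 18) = -92002095491988/ 231587981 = -397266.28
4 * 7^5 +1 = 67229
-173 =-173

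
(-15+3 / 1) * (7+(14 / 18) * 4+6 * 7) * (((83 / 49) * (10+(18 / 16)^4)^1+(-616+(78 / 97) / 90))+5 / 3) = 11635139010601 / 31288320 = 371868.45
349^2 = 121801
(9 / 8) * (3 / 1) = 27 / 8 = 3.38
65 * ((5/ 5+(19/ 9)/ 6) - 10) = -30355/ 54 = -562.13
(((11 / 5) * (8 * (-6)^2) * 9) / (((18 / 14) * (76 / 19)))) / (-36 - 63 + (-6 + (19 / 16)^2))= -1419264 / 132595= -10.70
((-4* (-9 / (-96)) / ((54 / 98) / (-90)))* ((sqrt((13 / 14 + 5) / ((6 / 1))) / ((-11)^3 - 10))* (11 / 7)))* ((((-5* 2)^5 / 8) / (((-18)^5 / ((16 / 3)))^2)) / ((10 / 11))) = 378125* sqrt(1743) / 2019936044912112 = 0.00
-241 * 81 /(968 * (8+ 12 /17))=-2.32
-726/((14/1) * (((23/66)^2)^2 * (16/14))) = -860978646/279841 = -3076.67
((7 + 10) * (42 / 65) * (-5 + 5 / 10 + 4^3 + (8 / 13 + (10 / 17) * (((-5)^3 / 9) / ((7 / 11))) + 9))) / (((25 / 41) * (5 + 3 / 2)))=128501134 / 823875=155.97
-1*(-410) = 410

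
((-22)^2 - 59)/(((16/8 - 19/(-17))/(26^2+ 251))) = 6697575/53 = 126369.34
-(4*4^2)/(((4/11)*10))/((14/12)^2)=-3168/245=-12.93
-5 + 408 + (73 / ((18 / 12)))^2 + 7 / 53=1322042 / 477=2771.58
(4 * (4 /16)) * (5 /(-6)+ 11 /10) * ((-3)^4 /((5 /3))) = 324 /25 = 12.96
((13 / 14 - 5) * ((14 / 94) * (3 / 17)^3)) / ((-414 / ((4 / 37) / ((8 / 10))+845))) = 2673585 / 393010522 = 0.01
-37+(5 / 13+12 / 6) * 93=184.77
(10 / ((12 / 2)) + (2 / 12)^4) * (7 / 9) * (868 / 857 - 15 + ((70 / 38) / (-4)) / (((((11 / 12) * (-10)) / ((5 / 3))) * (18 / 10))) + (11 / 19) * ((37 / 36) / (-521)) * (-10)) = -176964896568929 / 9796137036048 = -18.06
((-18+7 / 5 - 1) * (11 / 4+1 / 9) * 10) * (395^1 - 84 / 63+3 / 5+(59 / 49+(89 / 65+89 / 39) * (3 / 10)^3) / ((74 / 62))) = -79181360458024 / 397726875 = -199084.76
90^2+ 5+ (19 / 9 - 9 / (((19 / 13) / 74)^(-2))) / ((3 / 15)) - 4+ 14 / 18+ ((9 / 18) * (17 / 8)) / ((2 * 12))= 8112.36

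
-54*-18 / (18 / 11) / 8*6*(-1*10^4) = -4455000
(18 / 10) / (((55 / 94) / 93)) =78678 / 275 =286.10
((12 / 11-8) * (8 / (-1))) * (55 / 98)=1520 / 49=31.02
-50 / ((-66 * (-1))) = -25 / 33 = -0.76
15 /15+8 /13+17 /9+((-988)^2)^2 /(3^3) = 12387142414798 /351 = 35291004030.76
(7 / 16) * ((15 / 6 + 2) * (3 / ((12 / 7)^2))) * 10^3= 128625 / 64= 2009.77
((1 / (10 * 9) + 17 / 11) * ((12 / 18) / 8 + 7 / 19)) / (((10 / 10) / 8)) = 158723 / 28215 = 5.63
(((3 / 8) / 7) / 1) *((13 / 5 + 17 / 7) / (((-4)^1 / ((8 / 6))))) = -22 / 245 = -0.09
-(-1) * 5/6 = 5/6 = 0.83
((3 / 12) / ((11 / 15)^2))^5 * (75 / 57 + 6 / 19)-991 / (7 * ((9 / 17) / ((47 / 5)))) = -399571701214473821179 / 158961137906672640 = -2513.64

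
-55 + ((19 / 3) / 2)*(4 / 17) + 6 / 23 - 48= -119639 / 1173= -101.99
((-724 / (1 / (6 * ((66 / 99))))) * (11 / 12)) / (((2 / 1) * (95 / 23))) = -91586 / 285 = -321.35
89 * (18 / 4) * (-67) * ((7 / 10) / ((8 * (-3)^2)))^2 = -292187 / 115200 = -2.54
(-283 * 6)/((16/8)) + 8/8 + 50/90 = -7627/9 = -847.44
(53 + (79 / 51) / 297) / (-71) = -802870 / 1075437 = -0.75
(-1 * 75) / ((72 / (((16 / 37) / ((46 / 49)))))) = -1225 / 2553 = -0.48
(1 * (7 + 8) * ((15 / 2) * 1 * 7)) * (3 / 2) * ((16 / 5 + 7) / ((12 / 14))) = 112455 / 8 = 14056.88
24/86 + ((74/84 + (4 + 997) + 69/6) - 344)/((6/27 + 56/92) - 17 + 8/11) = -455824785/10583461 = -43.07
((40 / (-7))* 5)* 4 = -800 / 7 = -114.29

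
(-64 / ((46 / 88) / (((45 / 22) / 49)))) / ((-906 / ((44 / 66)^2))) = 1280 / 510531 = 0.00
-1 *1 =-1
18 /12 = 3 /2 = 1.50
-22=-22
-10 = -10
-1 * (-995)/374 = 995/374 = 2.66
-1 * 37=-37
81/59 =1.37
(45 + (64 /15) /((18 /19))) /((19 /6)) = 13366 /855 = 15.63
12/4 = 3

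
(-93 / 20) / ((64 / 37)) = -3441 / 1280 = -2.69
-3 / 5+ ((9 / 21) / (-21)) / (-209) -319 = -16365113 / 51205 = -319.60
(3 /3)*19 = 19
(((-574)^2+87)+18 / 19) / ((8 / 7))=43832005 / 152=288368.45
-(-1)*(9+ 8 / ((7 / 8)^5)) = 413407 / 16807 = 24.60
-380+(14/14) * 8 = -372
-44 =-44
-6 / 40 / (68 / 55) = -33 / 272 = -0.12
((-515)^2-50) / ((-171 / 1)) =-1550.73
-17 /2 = -8.50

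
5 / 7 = 0.71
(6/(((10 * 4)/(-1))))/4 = -3/80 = -0.04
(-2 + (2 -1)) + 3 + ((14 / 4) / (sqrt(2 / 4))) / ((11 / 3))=21 * sqrt(2) / 22 + 2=3.35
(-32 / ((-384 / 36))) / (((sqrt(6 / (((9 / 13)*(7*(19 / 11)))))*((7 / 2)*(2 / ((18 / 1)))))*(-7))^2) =27702 / 49049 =0.56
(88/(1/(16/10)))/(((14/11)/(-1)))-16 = -4432/35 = -126.63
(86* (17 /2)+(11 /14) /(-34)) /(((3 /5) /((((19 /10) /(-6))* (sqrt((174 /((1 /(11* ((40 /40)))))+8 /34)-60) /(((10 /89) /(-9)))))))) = 117674999* sqrt(535874) /64736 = 1330667.91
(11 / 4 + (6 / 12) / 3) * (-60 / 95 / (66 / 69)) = -805 / 418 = -1.93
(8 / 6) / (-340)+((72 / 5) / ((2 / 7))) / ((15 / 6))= 25699 / 1275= 20.16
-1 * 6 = -6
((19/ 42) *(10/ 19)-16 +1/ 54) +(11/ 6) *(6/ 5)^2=-123827/ 9450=-13.10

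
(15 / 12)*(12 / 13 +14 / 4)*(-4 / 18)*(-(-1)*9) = -575 / 52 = -11.06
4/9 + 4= 40/9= 4.44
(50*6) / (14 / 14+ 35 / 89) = 6675 / 31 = 215.32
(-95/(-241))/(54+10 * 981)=95/2377224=0.00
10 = 10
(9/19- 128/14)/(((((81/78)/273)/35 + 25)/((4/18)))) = -27279980/354014289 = -0.08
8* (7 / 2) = 28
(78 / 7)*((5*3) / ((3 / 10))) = 3900 / 7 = 557.14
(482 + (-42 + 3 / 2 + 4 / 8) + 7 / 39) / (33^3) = 17245 / 1401543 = 0.01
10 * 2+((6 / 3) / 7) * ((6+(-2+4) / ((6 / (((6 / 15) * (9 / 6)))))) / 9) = 6362 / 315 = 20.20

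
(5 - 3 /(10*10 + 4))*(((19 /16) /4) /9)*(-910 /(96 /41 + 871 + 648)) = -2819201 /28742400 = -0.10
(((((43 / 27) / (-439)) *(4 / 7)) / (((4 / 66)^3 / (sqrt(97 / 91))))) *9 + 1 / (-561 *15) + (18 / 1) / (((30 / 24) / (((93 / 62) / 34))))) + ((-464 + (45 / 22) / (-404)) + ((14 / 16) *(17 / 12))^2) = -7307991355 / 15823872 - 515097 *sqrt(8827) / 559286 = -548.36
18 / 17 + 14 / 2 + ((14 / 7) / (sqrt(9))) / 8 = 1661 / 204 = 8.14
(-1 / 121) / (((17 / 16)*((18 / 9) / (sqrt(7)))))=-8*sqrt(7) / 2057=-0.01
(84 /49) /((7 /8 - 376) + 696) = 96 /17969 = 0.01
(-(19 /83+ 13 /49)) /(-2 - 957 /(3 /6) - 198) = 1005 /4298819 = 0.00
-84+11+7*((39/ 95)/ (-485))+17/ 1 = -2580473/ 46075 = -56.01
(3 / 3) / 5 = 1 / 5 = 0.20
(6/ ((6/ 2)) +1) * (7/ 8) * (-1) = -21/ 8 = -2.62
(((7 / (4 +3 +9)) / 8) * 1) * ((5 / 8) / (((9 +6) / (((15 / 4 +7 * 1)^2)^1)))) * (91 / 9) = 1177813 / 442368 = 2.66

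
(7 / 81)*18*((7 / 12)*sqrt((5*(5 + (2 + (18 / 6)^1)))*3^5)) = 100.02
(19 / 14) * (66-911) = -16055 / 14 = -1146.79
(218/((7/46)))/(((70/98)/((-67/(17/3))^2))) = 405141228/1445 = 280374.55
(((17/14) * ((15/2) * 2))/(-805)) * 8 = -204/1127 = -0.18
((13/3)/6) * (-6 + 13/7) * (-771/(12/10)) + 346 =571637/252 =2268.40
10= 10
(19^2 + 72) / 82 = 433 / 82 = 5.28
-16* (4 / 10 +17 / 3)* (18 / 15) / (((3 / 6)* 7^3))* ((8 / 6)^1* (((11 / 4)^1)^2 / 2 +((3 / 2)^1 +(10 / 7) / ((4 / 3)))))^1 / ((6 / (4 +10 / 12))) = -1072942 / 231525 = -4.63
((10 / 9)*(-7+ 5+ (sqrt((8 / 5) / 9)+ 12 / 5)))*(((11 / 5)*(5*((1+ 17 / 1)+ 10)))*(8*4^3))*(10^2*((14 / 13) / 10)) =88309760 / 117+ 88309760*sqrt(10) / 351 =1550396.76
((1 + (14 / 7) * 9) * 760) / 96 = 1805 / 12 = 150.42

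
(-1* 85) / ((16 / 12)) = -255 / 4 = -63.75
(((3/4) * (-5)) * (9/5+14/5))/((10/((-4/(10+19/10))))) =69/119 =0.58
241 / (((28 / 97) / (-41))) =-958457 / 28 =-34230.61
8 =8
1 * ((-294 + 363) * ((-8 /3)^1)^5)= -753664 /81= -9304.49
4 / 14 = 2 / 7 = 0.29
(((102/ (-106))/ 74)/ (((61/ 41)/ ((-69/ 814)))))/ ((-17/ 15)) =-127305/ 194742988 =-0.00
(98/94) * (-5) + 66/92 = -9719/2162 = -4.50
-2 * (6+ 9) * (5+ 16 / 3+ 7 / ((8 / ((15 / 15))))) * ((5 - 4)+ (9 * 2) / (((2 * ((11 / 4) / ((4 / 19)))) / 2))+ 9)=-1599205 / 418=-3825.85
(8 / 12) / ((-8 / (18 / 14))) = -3 / 28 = -0.11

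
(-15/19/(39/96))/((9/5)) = -800/741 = -1.08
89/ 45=1.98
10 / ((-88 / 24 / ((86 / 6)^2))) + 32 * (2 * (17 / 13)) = -204466 / 429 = -476.61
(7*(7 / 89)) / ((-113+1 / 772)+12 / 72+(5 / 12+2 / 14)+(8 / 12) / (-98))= -926786 / 189004939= -0.00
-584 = -584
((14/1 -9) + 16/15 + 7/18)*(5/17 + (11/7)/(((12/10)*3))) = 25979/5508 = 4.72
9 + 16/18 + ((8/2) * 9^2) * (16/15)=355.49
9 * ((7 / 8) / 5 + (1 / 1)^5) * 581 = 245763 / 40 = 6144.08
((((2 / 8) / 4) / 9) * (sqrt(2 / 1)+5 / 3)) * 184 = 23 * sqrt(2) / 18+115 / 54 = 3.94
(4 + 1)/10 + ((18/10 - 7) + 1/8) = -183/40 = -4.58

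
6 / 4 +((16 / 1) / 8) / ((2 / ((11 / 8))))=23 / 8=2.88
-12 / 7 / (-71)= 12 / 497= 0.02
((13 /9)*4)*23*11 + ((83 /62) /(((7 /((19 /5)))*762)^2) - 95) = 60274779480163 /44099911800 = 1366.78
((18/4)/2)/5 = 9/20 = 0.45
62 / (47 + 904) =62 / 951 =0.07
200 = 200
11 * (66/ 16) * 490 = 22233.75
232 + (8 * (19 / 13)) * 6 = 3928 / 13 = 302.15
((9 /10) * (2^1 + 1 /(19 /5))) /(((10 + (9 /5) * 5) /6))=1161 /1805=0.64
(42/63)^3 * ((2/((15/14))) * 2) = 448/405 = 1.11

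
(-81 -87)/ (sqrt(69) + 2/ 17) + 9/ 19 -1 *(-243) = 92337090/ 378803 -48552 *sqrt(69)/ 19937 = 223.53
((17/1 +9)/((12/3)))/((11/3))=39/22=1.77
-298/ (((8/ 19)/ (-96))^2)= -15491232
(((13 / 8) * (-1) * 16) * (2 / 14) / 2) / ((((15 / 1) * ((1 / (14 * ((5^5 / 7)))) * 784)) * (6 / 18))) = -8125 / 2744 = -2.96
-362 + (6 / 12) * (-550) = -637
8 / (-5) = -8 / 5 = -1.60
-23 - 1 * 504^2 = -254039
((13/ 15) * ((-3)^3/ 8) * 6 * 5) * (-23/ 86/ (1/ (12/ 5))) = 24219/ 430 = 56.32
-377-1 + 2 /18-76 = -453.89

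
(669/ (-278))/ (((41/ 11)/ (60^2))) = -13246200/ 5699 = -2324.30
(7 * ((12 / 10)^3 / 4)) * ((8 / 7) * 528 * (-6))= -1368576 / 125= -10948.61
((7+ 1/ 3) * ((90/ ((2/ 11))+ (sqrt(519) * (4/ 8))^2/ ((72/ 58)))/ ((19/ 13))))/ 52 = 57.85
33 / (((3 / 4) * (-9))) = -44 / 9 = -4.89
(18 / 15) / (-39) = -2 / 65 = -0.03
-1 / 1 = -1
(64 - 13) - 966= -915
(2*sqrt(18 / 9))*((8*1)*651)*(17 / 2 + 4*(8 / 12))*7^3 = 39895016*sqrt(2) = 56420072.70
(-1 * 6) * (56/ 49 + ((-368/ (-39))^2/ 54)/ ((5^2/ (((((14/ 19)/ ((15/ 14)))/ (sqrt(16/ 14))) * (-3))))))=-48/ 7 + 6635776 * sqrt(14)/ 32511375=-6.09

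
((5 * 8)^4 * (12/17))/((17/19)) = 583680000/289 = 2019653.98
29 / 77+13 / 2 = 1059 / 154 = 6.88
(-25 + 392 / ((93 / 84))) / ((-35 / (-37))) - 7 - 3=366587 / 1085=337.87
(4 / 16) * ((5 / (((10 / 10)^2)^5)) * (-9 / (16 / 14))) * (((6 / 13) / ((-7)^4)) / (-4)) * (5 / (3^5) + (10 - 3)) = 4265 / 1284192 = 0.00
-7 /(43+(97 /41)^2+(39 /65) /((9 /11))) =-176505 /1243871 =-0.14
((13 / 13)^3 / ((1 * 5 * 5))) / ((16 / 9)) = 9 / 400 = 0.02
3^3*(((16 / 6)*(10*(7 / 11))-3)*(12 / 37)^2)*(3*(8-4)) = 7169472 / 15059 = 476.09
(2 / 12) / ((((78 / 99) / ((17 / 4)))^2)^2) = 33016435947 / 233971712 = 141.11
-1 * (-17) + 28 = 45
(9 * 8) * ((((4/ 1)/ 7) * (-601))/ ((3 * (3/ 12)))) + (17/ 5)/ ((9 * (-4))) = -41541239/ 1260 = -32969.24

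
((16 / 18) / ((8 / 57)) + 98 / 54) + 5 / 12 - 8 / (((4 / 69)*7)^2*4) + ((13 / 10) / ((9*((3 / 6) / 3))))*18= 12.02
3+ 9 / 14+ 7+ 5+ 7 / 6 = 353 / 21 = 16.81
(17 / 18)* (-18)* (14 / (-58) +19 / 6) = -8653 / 174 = -49.73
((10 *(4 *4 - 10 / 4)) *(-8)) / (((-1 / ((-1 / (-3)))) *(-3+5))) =180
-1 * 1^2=-1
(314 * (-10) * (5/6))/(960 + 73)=-7850/3099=-2.53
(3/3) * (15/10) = 3/2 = 1.50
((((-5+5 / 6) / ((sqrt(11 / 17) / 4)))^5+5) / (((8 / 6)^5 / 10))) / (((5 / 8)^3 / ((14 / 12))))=567 / 10 - 12643750000 * sqrt(187) / 3993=-43300890.16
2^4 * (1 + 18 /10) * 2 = 448 /5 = 89.60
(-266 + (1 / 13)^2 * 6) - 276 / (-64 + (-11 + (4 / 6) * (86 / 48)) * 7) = -263.88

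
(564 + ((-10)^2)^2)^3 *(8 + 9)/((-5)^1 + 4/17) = -340708540695616/81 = -4206278280192.79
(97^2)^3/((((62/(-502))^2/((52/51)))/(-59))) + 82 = -161002716558803939270/49011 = -3285032269466118.61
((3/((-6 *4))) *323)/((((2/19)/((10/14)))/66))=-1012605/56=-18082.23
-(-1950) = 1950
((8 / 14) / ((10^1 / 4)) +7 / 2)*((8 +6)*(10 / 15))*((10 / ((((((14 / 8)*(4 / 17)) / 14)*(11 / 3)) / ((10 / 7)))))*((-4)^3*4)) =-1180126.75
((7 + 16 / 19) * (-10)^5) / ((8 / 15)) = -27937500 / 19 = -1470394.74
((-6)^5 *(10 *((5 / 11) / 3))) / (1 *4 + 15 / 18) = -777600 / 319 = -2437.62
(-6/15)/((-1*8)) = 0.05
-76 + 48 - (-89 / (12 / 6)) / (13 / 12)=170 / 13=13.08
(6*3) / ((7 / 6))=108 / 7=15.43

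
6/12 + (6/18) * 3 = 3/2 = 1.50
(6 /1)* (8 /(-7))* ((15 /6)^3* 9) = -6750 /7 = -964.29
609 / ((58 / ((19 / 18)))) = 133 / 12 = 11.08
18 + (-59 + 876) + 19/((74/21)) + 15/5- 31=60117/74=812.39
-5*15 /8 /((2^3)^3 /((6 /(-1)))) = 225 /2048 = 0.11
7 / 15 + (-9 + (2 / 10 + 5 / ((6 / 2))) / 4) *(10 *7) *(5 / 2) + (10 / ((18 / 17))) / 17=-67154 / 45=-1492.31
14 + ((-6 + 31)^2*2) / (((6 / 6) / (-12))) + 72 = -14914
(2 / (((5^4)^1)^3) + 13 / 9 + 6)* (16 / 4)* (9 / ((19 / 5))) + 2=67285156322 / 927734375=72.53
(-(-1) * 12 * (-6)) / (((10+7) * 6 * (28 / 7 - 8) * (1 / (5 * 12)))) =180 / 17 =10.59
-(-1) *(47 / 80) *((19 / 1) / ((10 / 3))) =2679 / 800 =3.35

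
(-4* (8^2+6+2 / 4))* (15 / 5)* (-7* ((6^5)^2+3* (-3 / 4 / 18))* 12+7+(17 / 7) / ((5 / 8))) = 150393890961009 / 35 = 4296968313171.69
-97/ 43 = -2.26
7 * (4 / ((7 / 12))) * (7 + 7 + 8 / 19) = 13152 / 19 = 692.21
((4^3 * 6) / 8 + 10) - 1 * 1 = 57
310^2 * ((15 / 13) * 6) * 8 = 69192000 / 13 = 5322461.54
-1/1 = -1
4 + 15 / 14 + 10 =211 / 14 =15.07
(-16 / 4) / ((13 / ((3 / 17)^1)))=-12 / 221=-0.05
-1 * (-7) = 7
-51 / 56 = -0.91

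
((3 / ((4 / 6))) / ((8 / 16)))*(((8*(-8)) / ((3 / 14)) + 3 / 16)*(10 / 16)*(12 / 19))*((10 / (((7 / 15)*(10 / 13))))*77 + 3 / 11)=-400368015 / 176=-2274818.27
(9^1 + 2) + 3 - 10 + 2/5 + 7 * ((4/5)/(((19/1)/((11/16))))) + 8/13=25777/4940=5.22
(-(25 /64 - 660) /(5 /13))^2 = 12047038081 /4096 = 2941171.41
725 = 725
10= 10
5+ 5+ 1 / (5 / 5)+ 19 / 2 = 41 / 2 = 20.50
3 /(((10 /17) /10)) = 51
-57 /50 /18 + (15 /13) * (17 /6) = 12503 /3900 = 3.21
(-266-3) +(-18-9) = -296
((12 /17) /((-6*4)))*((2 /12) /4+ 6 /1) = -145 /816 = -0.18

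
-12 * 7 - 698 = -782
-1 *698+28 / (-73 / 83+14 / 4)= -298982 / 435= -687.31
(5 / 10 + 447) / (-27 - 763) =-179 / 316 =-0.57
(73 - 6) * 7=469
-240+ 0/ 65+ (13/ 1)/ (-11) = -2653/ 11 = -241.18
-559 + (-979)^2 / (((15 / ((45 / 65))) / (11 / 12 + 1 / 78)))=27416905 / 676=40557.55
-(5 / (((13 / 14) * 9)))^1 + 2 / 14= -373 / 819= -0.46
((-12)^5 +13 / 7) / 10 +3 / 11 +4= -24878.74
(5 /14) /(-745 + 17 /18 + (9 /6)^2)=-18 /37387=-0.00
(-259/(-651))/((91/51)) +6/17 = 27619/47957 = 0.58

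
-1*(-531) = 531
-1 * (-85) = 85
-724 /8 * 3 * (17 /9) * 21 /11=-21539 /22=-979.05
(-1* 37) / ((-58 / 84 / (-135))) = -209790 / 29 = -7234.14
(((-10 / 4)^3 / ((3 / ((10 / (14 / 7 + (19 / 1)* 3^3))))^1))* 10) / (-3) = 0.34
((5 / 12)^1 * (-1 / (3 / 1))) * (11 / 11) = -5 / 36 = -0.14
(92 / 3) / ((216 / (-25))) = -575 / 162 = -3.55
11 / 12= 0.92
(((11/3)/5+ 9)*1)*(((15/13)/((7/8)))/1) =1168/91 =12.84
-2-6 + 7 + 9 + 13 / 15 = 133 / 15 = 8.87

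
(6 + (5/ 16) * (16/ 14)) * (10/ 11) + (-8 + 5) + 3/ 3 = 291/ 77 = 3.78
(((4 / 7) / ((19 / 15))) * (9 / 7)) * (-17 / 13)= -9180 / 12103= -0.76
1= 1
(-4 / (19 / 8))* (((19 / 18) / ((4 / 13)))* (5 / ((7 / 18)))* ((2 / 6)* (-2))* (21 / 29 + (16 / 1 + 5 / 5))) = 534560 / 609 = 877.77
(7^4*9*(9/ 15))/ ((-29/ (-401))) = 25995627/ 145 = 179280.19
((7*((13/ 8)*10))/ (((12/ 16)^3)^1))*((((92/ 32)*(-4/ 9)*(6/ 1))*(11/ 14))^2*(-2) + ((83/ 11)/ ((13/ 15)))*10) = 73104520/ 18711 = 3907.03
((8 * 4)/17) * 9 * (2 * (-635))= -365760/17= -21515.29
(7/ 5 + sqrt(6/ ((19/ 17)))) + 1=sqrt(1938)/ 19 + 12/ 5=4.72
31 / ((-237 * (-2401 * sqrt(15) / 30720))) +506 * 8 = 63488 * sqrt(15) / 569037 +4048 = 4048.43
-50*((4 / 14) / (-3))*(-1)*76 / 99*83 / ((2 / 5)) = -1577000 / 2079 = -758.54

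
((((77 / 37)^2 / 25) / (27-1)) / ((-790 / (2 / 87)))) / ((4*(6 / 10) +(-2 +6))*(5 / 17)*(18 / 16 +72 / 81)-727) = 302379 / 1127891286369250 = 0.00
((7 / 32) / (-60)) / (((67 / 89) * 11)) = -623 / 1415040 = -0.00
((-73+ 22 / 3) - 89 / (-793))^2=24321650116 / 5659641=4297.38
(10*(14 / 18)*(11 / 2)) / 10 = 77 / 18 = 4.28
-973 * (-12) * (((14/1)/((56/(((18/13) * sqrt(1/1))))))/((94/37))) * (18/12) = 2916081/1222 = 2386.32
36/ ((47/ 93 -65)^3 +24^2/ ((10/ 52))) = -36196065/ 266718577382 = -0.00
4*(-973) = -3892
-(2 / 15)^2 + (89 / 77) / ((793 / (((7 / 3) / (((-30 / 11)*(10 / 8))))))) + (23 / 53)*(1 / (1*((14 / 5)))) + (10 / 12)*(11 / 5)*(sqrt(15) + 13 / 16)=137754319 / 84730464 + 11*sqrt(15) / 6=8.73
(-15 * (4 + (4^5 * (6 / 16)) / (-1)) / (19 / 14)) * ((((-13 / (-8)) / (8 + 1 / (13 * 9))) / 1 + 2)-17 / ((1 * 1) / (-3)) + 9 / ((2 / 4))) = 280211925 / 937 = 299052.21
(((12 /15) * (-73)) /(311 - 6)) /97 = -292 /147925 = -0.00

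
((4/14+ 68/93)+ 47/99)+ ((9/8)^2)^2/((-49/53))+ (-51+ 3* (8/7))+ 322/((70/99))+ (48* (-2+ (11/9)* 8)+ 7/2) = 2415862002427/3079802880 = 784.42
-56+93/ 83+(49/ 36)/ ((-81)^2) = -1075868713/ 19604268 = -54.88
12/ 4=3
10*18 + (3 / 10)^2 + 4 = 184.09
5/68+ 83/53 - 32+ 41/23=-2368873/82892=-28.58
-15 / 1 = -15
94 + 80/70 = 666/7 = 95.14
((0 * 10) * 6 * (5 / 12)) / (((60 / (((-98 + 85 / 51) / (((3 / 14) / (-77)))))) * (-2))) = 0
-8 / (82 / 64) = -256 / 41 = -6.24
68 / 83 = 0.82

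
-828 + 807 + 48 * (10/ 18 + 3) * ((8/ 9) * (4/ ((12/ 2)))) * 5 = 39259/ 81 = 484.68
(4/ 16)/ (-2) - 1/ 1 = -9/ 8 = -1.12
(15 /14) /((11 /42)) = 45 /11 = 4.09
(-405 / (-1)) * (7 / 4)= 2835 / 4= 708.75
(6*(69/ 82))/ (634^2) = 207/ 16480196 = 0.00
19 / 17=1.12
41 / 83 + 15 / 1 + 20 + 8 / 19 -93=-90023 / 1577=-57.08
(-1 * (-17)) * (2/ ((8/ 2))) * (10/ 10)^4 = 8.50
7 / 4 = 1.75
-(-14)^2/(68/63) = -181.59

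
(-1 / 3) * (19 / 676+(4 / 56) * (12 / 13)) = -445 / 14196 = -0.03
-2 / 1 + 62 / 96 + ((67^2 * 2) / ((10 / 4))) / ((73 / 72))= 62032211 / 17520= 3540.65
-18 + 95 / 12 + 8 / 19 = -2203 / 228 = -9.66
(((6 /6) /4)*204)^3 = 132651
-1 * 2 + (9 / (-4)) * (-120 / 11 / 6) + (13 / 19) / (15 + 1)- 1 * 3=-2897 / 3344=-0.87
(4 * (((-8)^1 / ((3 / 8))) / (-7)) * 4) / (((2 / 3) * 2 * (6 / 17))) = 2176 / 21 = 103.62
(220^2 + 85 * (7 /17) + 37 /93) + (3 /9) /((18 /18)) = 4504523 /93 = 48435.73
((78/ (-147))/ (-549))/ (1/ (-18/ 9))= -52/ 26901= -0.00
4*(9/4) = 9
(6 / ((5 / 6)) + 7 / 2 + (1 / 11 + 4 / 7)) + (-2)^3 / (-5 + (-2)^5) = 329873 / 28490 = 11.58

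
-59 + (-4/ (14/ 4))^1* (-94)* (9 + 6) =10867/ 7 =1552.43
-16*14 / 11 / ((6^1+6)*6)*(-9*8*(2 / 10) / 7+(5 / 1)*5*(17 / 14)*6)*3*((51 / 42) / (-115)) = 6494 / 4025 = 1.61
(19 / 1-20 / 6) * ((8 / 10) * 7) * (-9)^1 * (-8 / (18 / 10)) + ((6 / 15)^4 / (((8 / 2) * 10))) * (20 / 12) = 2193334 / 625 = 3509.33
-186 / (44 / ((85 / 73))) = -7905 / 1606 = -4.92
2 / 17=0.12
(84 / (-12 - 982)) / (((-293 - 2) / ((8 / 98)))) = 24 / 1026305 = 0.00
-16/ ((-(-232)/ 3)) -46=-1340/ 29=-46.21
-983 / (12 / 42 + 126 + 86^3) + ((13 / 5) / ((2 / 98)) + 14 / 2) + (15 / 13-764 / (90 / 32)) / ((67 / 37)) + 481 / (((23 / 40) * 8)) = 359657609726387 / 4014561514860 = 89.59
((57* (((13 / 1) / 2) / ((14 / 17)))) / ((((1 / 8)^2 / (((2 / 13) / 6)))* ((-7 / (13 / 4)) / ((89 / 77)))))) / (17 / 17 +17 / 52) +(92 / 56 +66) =-120243899 / 520674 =-230.94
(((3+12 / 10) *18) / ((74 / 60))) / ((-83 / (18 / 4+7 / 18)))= -11088 / 3071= -3.61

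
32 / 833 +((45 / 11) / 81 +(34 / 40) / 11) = 24919 / 149940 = 0.17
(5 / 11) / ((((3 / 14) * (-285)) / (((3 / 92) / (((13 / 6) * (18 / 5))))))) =-35 / 1124838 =-0.00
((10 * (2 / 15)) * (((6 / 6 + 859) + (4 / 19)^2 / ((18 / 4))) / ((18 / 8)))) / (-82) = -22353376 / 3596643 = -6.22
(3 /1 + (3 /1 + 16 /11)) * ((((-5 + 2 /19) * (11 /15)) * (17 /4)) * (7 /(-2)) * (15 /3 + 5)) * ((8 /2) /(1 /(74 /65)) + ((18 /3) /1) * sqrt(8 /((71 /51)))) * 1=22384852 /1235 + 907494 * sqrt(7242) /1349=75373.49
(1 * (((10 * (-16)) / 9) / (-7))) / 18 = 80 / 567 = 0.14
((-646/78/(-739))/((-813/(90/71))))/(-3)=3230/554544861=0.00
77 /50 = 1.54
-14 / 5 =-2.80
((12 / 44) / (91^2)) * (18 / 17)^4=314928 / 7608011411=0.00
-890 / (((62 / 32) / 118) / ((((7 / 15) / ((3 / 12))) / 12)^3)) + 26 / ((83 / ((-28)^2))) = 1949044384 / 46892925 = 41.56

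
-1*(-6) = 6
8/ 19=0.42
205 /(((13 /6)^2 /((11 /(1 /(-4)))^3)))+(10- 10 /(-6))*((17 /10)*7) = -3771806743 /1014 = -3719730.52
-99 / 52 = -1.90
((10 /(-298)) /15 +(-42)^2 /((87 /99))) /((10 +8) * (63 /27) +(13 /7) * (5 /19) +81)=3460757755 /212904312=16.25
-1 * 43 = -43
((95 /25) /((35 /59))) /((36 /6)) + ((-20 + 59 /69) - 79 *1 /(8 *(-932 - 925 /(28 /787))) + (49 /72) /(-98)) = -2634578406181 /145686517200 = -18.08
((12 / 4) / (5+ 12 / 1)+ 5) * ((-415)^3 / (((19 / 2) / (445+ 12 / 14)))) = -39260038994000 / 2261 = -17364015477.22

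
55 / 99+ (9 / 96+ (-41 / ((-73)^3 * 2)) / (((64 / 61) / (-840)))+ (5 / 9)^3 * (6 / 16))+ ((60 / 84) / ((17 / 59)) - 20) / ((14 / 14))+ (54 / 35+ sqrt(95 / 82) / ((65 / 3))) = -27550176362059 / 1799872734240+ 3 * sqrt(7790) / 5330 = -15.26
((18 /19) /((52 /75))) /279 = 75 /15314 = 0.00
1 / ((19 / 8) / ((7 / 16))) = 7 / 38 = 0.18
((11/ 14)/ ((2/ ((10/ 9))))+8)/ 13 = 1063/ 1638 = 0.65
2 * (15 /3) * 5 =50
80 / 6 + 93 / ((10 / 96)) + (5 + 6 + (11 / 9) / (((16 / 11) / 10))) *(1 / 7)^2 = 906.53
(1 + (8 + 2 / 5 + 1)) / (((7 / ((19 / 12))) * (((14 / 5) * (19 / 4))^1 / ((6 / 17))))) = 52 / 833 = 0.06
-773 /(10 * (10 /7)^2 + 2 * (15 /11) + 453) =-416647 /256637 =-1.62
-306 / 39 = -102 / 13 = -7.85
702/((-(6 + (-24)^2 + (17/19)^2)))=-253422/210391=-1.20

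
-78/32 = -39/16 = -2.44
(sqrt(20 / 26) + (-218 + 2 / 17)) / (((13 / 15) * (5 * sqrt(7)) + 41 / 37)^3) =-507092058282058002 * sqrt(7) / 8775972833290072183- 409924368182115 * sqrt(130) / 26844152195946103148 + 42124277976579 * sqrt(910) / 2064934784303546396 + 379589964936638490 / 8775972833290072183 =-0.11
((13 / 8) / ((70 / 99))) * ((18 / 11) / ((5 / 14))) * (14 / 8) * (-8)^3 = -235872 / 25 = -9434.88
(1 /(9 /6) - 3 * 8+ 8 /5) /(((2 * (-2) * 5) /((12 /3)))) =326 /75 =4.35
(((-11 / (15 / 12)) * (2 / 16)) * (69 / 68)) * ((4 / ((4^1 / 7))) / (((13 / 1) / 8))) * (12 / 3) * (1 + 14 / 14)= -42504 / 1105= -38.47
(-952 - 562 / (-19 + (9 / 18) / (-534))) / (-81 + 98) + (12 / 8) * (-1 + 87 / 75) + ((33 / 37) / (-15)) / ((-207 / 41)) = -54.01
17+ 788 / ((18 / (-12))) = -1525 / 3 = -508.33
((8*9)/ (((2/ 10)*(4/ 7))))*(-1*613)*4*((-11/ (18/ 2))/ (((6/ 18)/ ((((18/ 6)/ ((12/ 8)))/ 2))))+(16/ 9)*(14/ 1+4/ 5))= -34980232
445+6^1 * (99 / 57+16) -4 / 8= 20935 / 38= 550.92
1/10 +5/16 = 33/80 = 0.41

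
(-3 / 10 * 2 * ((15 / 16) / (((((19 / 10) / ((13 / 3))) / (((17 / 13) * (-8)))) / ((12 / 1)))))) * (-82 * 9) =-2258280 / 19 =-118856.84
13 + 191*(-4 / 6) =-343 / 3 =-114.33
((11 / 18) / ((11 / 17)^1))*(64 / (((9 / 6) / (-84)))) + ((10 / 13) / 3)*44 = -394712 / 117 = -3373.61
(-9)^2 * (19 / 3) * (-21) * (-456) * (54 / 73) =265274352 / 73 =3633895.23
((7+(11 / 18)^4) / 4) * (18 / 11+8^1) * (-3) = -39722069 / 769824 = -51.60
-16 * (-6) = 96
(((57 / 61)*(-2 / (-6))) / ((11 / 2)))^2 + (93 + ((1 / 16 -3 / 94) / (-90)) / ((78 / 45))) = 4912295556841 / 52818672192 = 93.00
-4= -4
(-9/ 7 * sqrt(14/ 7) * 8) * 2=-144 * sqrt(2)/ 7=-29.09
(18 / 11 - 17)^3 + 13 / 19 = -91692068 / 25289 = -3625.77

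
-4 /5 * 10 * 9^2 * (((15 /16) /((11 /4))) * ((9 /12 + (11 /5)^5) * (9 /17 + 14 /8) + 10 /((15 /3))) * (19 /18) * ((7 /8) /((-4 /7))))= 517846055013 /11968000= 43269.22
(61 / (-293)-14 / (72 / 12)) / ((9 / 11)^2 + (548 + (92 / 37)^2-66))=-370059866 / 71179531029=-0.01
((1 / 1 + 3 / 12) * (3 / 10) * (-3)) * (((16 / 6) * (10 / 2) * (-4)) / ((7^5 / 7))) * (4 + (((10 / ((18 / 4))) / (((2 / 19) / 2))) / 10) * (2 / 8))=130 / 1029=0.13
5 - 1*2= 3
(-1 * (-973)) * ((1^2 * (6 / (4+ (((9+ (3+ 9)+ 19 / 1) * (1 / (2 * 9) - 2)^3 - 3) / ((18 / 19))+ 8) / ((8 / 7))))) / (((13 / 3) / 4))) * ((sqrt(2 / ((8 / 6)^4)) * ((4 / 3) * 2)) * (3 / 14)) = -1181924784 * sqrt(2) / 179712065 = -9.30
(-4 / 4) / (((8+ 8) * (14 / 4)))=-1 / 56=-0.02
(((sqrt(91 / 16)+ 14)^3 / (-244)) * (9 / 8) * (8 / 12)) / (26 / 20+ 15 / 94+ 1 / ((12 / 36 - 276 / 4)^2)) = -178479609735 / 28416558176 - 71046298155 * sqrt(91) / 227332465408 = -9.26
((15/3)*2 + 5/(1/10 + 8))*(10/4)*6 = 159.26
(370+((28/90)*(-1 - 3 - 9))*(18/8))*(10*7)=25263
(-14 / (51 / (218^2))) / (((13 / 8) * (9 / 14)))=-74517632 / 5967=-12488.29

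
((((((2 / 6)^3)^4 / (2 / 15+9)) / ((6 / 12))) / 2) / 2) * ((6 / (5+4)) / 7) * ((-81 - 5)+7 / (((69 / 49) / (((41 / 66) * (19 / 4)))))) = -6496895 / 9283819356504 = -0.00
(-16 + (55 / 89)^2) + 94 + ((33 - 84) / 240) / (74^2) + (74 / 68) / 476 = 550246818815329 / 7019874088640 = 78.38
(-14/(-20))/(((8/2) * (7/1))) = 1/40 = 0.02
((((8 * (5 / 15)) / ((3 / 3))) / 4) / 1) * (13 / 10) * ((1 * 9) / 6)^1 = 13 / 10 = 1.30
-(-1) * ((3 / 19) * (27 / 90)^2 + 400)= 760027 / 1900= 400.01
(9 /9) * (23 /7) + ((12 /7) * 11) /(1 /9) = 173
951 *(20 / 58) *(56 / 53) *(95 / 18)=8432200 / 4611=1828.71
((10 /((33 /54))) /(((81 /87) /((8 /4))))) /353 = 1160 /11649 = 0.10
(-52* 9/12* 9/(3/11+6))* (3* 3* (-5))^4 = -5277504375/23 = -229456711.96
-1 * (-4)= 4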